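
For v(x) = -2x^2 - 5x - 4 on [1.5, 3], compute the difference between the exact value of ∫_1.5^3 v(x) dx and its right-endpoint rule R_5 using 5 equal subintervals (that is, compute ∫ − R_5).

3.195

Exact integral: ∫_1.5^3 v(x) dx = -38.625.
R_5 = -41.82.
Error = -38.625 − (-41.82) = 3.195.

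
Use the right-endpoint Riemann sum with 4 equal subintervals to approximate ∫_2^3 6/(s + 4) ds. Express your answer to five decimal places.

Δs = (3 − 2)/4 = 0.25.
Right endpoints: 2.25, 2.5, 2.75, 3.
f(2.25) = 0.96, f(2.5) = 12/13, f(2.75) = 8/9, f(3) = 6/7.
Sum = Δs · [f(2.25) + f(2.5) + f(2.75) + f(3)].
Sum ≈ 0.90728.

0.90728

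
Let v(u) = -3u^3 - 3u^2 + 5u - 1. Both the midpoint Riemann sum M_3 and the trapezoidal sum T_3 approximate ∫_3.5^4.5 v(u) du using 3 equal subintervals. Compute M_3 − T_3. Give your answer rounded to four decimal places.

1.0833

M_3 ≈ -223.888889.
T_3 ≈ -224.972222.
M_3 − T_3 ≈ 1.0833.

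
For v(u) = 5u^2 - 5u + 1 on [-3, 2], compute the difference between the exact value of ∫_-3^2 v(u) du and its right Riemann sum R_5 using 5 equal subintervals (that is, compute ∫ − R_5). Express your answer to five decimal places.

20.83333

Exact integral: ∫_-3^2 v(u) du ≈ 75.8333333.
R_5 = 55.
Error ≈ 75.8333333 − 55 ≈ 20.83333.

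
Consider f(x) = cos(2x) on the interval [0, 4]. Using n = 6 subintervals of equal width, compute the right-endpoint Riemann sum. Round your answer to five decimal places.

Δx = (4 − 0)/6 = 2/3.
Right endpoints: 2/3, 4/3, 2, 8/3, 10/3, 4.
f(2/3) ≈ 0.23524, f(4/3) ≈ -0.88933, f(2) ≈ -0.65364, f(8/3) ≈ 0.58180, f(10/3) ≈ 0.92737, f(4) ≈ -0.14550.
Sum = Δx · [f(2/3) + f(4/3) + f(2) + ...].
Sum ≈ 0.03729.

0.03729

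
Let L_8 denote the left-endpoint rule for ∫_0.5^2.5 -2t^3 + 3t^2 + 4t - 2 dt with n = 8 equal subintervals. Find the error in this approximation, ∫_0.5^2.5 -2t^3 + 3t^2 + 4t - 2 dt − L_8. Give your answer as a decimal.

Exact integral: ∫_0.5^2.5 f(t) dt = 4.
L_8 = 4.5.
Error = 4 − 4.5 = -0.5.

-0.5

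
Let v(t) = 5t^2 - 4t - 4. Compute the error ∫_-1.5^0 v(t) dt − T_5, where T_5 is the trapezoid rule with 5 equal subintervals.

Exact integral: ∫_-1.5^0 v(t) dt = 4.125.
T_5 = 4.2375.
Error = 4.125 − 4.2375 = -0.1125.

-0.1125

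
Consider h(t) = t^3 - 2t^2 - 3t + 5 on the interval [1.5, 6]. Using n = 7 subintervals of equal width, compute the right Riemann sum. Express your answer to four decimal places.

198.0344

Δt = (6 − 1.5)/7 = 9/14.
Right endpoints: 15/7, 39/14, 24/7, 57/14, 33/7, 75/14, 6.
h(15/7) = -265/343, h(39/14) = 7519/2744, h(24/7) = 3947/343, h(57/14) = 74425/2744, h(33/7) = 17555/343, h(75/14) = 233995/2744, h(6) = 131.
Sum = Δt · [h(15/7) + h(39/14) + h(24/7) + ...].
Sum ≈ 198.0344.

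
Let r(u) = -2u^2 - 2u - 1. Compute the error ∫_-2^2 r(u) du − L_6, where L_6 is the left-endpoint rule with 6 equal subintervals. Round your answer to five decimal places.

Exact integral: ∫_-2^2 r(u) du ≈ -14.6666667.
L_6 ≈ -12.5925926.
Error ≈ -14.6666667 − (-12.5925926) ≈ -2.07407.

-2.07407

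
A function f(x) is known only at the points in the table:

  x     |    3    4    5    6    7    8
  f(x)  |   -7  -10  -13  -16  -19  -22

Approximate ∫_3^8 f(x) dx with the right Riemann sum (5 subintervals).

-80

Δx = 1.
Sum = 1·[(-10) + (-13) + (-16) + (-19) + (-22)] = -80.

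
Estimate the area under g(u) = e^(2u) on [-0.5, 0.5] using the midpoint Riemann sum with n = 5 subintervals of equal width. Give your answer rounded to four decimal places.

Δu = (0.5 − (-0.5))/5 = 0.2.
Midpoints: -0.4, -0.2, 0, 0.2, 0.4.
g(-0.4) ≈ 0.4493, g(-0.2) ≈ 0.6703, g(0) ≈ 1.0000, g(0.2) ≈ 1.4918, g(0.4) ≈ 2.2255.
Sum = Δu · [g(-0.4) + g(-0.2) + g(0) + g(0.2) + g(0.4)].
Sum ≈ 1.1674.

1.1674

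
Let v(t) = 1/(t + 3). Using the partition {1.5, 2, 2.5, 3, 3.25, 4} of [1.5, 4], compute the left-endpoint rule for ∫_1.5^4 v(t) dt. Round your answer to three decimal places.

0.464

Subinterval widths: 0.5, 0.5, 0.5, 0.25, 0.75.
Left endpoints: 1.5, 2, 2.5, 3, 3.25.
v(1.5) = 2/9, v(2) = 0.2, v(2.5) = 2/11, v(3) = 1/6, v(3.25) = 0.16.
Sum = Σ Δt_i · v(t_i).
Sum ≈ 0.464.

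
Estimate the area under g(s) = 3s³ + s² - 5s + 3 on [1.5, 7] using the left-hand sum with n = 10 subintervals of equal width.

1535.18578125

Δs = (7 − 1.5)/10 = 0.55.
Left endpoints: 1.5, 2.05, 2.6, 3.15, 3.7, 4.25, 4.8, 5.35, 5.9, 6.45.
g(1.5) = 7.875, g(2.05) = 22.797875, g(2.6) = 49.488, g(3.15) = 90.940125, g(3.7) = 150.149, g(4.25) = 230.109375, g(4.8) = 333.816, g(5.35) = 464.263625, g(5.9) = 624.447, g(6.45) = 817.360875.
Sum = Δs · [g(1.5) + g(2.05) + g(2.6) + ...].
Sum = 1535.18578125.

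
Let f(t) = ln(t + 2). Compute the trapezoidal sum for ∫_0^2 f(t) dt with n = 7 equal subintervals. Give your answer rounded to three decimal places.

Δt = (2 − 0)/7 = 2/7.
f(0) ≈ 0.693, f(2/7) ≈ 0.827, f(4/7) ≈ 0.944, f(6/7) ≈ 1.050, f(8/7) ≈ 1.145, f(10/7) ≈ 1.232, f(12/7) ≈ 1.312, f(2) ≈ 1.386.
T_7 = (Δt/2)·[f(t_0) + 2f(t_1) + ... + 2f(t_{6}) + f(t_7)].
Sum ≈ 2.157.

2.157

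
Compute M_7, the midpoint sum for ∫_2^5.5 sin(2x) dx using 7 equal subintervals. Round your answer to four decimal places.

-0.3432

Δx = (5.5 − 2)/7 = 0.5.
Midpoints: 2.25, 2.75, 3.25, 3.75, 4.25, 4.75, 5.25.
f(2.25) ≈ -0.9775, f(2.75) ≈ -0.7055, f(3.25) ≈ 0.2151, f(3.75) ≈ 0.9380, f(4.25) ≈ 0.7985, f(4.75) ≈ -0.0752, f(5.25) ≈ -0.8797.
Sum = Δx · [f(2.25) + f(2.75) + f(3.25) + ...].
Sum ≈ -0.3432.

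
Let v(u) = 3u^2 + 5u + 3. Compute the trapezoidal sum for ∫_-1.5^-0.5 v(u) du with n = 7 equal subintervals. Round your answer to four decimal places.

Δu = (-0.5 − (-1.5))/7 = 1/7.
v(-1.5) = 2.25, v(-19/14) = 341/196, v(-17/14) = 265/196, v(-15/14) = 213/196, v(-13/14) = 185/196, v(-11/14) = 181/196, v(-9/14) = 201/196, v(-0.5) = 1.25.
T_7 = (Δu/2)·[v(u_0) + 2v(u_1) + ... + 2v(u_{6}) + v(u_7)].
Sum ≈ 1.2602.

1.2602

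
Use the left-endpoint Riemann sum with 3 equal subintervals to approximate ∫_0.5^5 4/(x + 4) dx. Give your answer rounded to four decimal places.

3.1333

Δx = (5 − 0.5)/3 = 1.5.
Left endpoints: 0.5, 2, 3.5.
f(0.5) = 8/9, f(2) = 2/3, f(3.5) = 8/15.
Sum = Δx · [f(0.5) + f(2) + f(3.5)].
Sum ≈ 3.1333.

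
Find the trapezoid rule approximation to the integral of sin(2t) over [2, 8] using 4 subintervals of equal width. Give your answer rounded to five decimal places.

0.01617

Δt = (8 − 2)/4 = 1.5.
f(2) ≈ -0.75680, f(3.5) ≈ 0.65699, f(5) ≈ -0.54402, f(6.5) ≈ 0.42017, f(8) ≈ -0.28790.
T_4 = (Δt/2)·[f(t_0) + 2f(t_1) + 2f(t_2) + 2f(t_3) + f(t_4)].
Sum ≈ 0.01617.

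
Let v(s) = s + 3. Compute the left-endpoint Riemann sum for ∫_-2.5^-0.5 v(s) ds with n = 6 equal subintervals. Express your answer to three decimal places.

2.667

Δs = (-0.5 − (-2.5))/6 = 1/3.
Left endpoints: -2.5, -13/6, -11/6, -1.5, -7/6, -5/6.
v(-2.5) = 0.5, v(-13/6) = 5/6, v(-11/6) = 7/6, v(-1.5) = 1.5, v(-7/6) = 11/6, v(-5/6) = 13/6.
Sum = Δs · [v(-2.5) + v(-13/6) + v(-11/6) + ...].
Sum ≈ 2.667.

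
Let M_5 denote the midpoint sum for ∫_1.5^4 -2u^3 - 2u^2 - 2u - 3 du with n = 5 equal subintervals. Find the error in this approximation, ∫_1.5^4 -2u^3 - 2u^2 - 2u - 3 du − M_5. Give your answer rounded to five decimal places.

Exact integral: ∫_1.5^4 f(u) du ≈ -187.1354167.
M_5 = -186.171875.
Error ≈ -187.1354167 − (-186.171875) ≈ -0.96354.

-0.96354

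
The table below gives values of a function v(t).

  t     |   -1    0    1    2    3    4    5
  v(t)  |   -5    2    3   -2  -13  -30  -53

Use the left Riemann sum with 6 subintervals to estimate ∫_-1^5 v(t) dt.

-45

Δt = 1.
Sum = 1·[(-5) + 2 + 3 + (-2) + (-13) + (-30)] = -45.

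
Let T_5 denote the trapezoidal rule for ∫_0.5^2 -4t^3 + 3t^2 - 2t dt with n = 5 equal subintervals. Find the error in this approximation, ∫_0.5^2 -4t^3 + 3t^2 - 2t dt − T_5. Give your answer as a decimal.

Exact integral: ∫_0.5^2 f(t) dt = -11.8125.
T_5 = -12.0825.
Error = -11.8125 − (-12.0825) = 0.27.

0.27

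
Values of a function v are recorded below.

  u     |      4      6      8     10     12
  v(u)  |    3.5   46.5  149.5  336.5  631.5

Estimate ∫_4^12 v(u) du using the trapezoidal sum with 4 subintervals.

1700

Δu = 2.
T_4 = (2/2)·[3.5 + 2·46.5 + 2·149.5 + 2·336.5 + 631.5] = 1700.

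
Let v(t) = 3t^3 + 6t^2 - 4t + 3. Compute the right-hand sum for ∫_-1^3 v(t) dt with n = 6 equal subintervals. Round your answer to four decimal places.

155.1111

Δt = (3 − (-1))/6 = 2/3.
Right endpoints: -1/3, 1/3, 1, 5/3, 7/3, 3.
v(-1/3) = 44/9, v(1/3) = 22/9, v(1) = 8, v(5/3) = 242/9, v(7/3) = 580/9, v(3) = 126.
Sum = Δt · [v(-1/3) + v(1/3) + v(1) + ...].
Sum ≈ 155.1111.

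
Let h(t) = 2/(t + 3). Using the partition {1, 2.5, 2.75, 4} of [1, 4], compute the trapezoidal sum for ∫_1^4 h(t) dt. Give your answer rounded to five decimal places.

Subinterval widths: 1.5, 0.25, 1.25.
h(1) = 0.5, h(2.5) = 4/11, h(2.75) = 8/23, h(4) = 2/7.
On each subinterval the trapezoid contributes (Δt_i/2)·[h(t_{i-1}) + h(t_i)].
Sum ≈ 1.13262.

1.13262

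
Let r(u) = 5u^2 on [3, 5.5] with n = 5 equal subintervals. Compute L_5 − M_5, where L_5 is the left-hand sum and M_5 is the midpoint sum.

-25.78125

L_5 = 206.25.
M_5 = 232.03125.
L_5 − M_5 = -25.78125.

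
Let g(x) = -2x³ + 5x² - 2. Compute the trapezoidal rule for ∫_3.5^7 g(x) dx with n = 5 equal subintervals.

-639.835

Δx = (7 − 3.5)/5 = 0.7.
g(3.5) = -26.5, g(4.2) = -61.976, g(4.9) = -117.248, g(5.6) = -196.432, g(6.3) = -303.644, g(7) = -443.
T_5 = (Δx/2)·[g(x_0) + 2g(x_1) + ... + 2g(x_{4}) + g(x_5)].
Sum = -639.835.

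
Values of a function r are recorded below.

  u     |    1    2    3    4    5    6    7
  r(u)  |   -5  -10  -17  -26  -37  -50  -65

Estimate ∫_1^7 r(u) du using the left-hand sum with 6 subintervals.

-145

Δu = 1.
Sum = 1·[(-5) + (-10) + (-17) + (-26) + (-37) + (-50)] = -145.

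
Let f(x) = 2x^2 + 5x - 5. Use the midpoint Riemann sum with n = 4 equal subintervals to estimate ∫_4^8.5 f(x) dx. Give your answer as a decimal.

Δx = (8.5 − 4)/4 = 1.125.
Midpoints: 4.5625, 5.6875, 6.8125, 7.9375.
f(4.5625) = 59.4453125, f(5.6875) = 88.1328125, f(6.8125) = 121.8828125, f(7.9375) = 160.6953125.
Sum = Δx · [f(4.5625) + f(5.6875) + f(6.8125) + f(7.9375)].
Sum = 483.92578125.

483.92578125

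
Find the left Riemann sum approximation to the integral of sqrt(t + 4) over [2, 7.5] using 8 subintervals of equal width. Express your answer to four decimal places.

15.8750

Δt = (7.5 − 2)/8 = 0.6875.
Left endpoints: 2, 2.6875, 3.375, 4.0625, 4.75, 5.4375, 6.125, 6.8125.
f(2) ≈ 2.4495, f(2.6875) ≈ 2.5860, f(3.375) ≈ 2.7157, f(4.0625) ≈ 2.8395, f(4.75) ≈ 2.9580, f(5.4375) ≈ 3.0721, f(6.125) ≈ 3.1820, f(6.8125) ≈ 3.2882.
Sum = Δt · [f(2) + f(2.6875) + f(3.375) + ...].
Sum ≈ 15.8750.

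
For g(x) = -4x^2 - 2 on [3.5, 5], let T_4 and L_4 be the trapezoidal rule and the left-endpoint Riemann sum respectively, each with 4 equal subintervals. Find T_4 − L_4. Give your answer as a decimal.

-9.5625

T_4 = -112.640625.
L_4 = -103.078125.
T_4 − L_4 = -9.5625.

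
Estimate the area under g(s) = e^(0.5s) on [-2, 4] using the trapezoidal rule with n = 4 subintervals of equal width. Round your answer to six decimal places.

14.694499

Δs = (4 − (-2))/4 = 1.5.
g(-2) ≈ 0.367879, g(-0.5) ≈ 0.778801, g(1) ≈ 1.648721, g(2.5) ≈ 3.490343, g(4) ≈ 7.389056.
T_4 = (Δs/2)·[g(s_0) + 2g(s_1) + 2g(s_2) + 2g(s_3) + g(s_4)].
Sum ≈ 14.694499.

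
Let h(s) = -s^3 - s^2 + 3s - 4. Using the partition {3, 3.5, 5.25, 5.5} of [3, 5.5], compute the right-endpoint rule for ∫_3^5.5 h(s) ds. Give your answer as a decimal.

Subinterval widths: 0.5, 1.75, 0.25.
Right endpoints: 3.5, 5.25, 5.5.
h(3.5) = -48.625, h(5.25) = -160.515625, h(5.5) = -184.125.
Sum = Σ Δs_i · h(s_i).
Sum = -351.24609375.

-351.24609375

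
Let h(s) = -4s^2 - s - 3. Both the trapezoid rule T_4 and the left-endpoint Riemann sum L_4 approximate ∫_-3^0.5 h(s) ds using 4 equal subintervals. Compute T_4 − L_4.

13.78125

T_4 = -44.078125.
L_4 = -57.859375.
T_4 − L_4 = 13.78125.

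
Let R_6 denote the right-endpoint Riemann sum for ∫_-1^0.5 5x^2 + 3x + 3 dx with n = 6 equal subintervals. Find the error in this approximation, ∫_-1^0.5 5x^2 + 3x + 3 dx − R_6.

Exact integral: ∫_-1^0.5 f(x) dx = 5.25.
R_6 = 5.421875.
Error = 5.25 − 5.421875 = -0.171875.

-0.171875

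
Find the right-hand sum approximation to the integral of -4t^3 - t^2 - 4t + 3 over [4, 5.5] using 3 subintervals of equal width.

Δt = (5.5 − 4)/3 = 0.5.
Right endpoints: 4.5, 5, 5.5.
f(4.5) = -399.75, f(5) = -542, f(5.5) = -714.75.
Sum = Δt · [f(4.5) + f(5) + f(5.5)].
Sum = -828.25.

-828.25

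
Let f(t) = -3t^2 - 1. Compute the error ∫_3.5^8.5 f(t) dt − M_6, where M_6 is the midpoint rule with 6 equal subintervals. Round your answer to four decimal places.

-0.8681

Exact integral: ∫_3.5^8.5 f(t) dt = -576.25.
M_6 ≈ -575.381944.
Error ≈ -576.25 − (-575.381944) ≈ -0.8681.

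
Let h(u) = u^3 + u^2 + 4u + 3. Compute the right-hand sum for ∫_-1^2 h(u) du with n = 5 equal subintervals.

Δu = (2 − (-1))/5 = 0.6.
Right endpoints: -0.4, 0.2, 0.8, 1.4, 2.
h(-0.4) = 1.496, h(0.2) = 3.848, h(0.8) = 7.352, h(1.4) = 13.304, h(2) = 23.
Sum = Δu · [h(-0.4) + h(0.2) + h(0.8) + h(1.4) + h(2)].
Sum = 29.4.

29.4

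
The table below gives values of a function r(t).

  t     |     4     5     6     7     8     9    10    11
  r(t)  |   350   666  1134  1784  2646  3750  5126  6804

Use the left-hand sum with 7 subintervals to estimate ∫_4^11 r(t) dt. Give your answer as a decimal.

Δt = 1.
Sum = 1·[350 + 666 + 1134 + 1784 + 2646 + 3750 + 5126] = 15456.

15456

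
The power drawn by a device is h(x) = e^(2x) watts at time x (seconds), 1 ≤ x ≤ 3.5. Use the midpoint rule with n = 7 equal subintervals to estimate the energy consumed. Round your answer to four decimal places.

Δx = (3.5 − 1)/7 = 5/14.
Midpoints: 33/28, 43/28, 53/28, 2.25, 73/28, 83/28, 93/28.
h(33/28) ≈ 10.5607, h(43/28) ≈ 21.5727, h(53/28) ≈ 44.0671, h(2.25) ≈ 90.0171, h(73/28) ≈ 183.8804, h(83/28) ≈ 375.6175, h(93/28) ≈ 767.2841.
Sum = Δx · [h(33/28) + h(43/28) + h(53/28) + ...].
Sum ≈ 533.2142.

533.2142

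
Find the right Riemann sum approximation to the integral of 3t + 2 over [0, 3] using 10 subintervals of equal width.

20.85

Δt = (3 − 0)/10 = 0.3.
Right endpoints: 0.3, 0.6, 0.9, 1.2, 1.5, 1.8, 2.1, 2.4, 2.7, 3.
f(0.3) = 2.9, f(0.6) = 3.8, f(0.9) = 4.7, f(1.2) = 5.6, f(1.5) = 6.5, f(1.8) = 7.4, f(2.1) = 8.3, f(2.4) = 9.2, f(2.7) = 10.1, f(3) = 11.
Sum = Δt · [f(0.3) + f(0.6) + f(0.9) + ...].
Sum = 20.85.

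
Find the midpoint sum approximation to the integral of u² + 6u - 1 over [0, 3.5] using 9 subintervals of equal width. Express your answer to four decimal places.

47.4976

Δu = (3.5 − 0)/9 = 7/18.
Midpoints: 7/36, 7/12, 35/36, 49/36, 1.75, 77/36, 91/36, 35/12, 119/36.
f(7/36) = 265/1296, f(7/12) = 409/144, f(35/36) = 7489/1296, f(49/36) = 11689/1296, f(1.75) = 12.5625, f(77/36) = 21265/1296, f(91/36) = 26641/1296, f(35/12) = 3601/144, f(119/36) = 38569/1296.
Sum = Δu · [f(7/36) + f(7/12) + f(35/36) + ...].
Sum ≈ 47.4976.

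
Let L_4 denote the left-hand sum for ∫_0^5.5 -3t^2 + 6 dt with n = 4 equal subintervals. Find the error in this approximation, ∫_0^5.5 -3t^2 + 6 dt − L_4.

Exact integral: ∫_0^5.5 f(t) dt = -133.375.
L_4 = -76.18359375.
Error = -133.375 − (-76.18359375) = -57.19140625.

-57.19140625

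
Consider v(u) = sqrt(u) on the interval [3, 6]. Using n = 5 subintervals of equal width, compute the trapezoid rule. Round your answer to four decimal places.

Δu = (6 − 3)/5 = 0.6.
v(3) ≈ 1.7321, v(3.6) ≈ 1.8974, v(4.2) ≈ 2.0494, v(4.8) ≈ 2.1909, v(5.4) ≈ 2.3238, v(6) ≈ 2.4495.
T_5 = (Δu/2)·[v(u_0) + 2v(u_1) + ... + 2v(u_{4}) + v(u_5)].
Sum ≈ 6.3313.

6.3313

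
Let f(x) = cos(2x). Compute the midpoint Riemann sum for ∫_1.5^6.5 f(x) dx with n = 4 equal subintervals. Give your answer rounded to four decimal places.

0.1838

Δx = (6.5 − 1.5)/4 = 1.25.
Midpoints: 2.125, 3.375, 4.625, 5.875.
f(2.125) ≈ -0.4461, f(3.375) ≈ 0.8930, f(4.625) ≈ -0.9848, f(5.875) ≈ 0.6849.
Sum = Δx · [f(2.125) + f(3.375) + f(4.625) + f(5.875)].
Sum ≈ 0.1838.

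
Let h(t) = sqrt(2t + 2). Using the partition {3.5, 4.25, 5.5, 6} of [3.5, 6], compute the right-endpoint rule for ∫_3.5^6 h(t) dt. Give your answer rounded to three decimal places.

8.808

Subinterval widths: 0.75, 1.25, 0.5.
Right endpoints: 4.25, 5.5, 6.
h(4.25) ≈ 3.240, h(5.5) ≈ 3.606, h(6) ≈ 3.742.
Sum = Σ Δt_i · h(t_i).
Sum ≈ 8.808.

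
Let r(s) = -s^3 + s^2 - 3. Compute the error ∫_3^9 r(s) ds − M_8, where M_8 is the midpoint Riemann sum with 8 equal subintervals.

-4.78125

Exact integral: ∫_3^9 r(s) ds = -1404.
M_8 = -1399.21875.
Error = -1404 − (-1399.21875) = -4.78125.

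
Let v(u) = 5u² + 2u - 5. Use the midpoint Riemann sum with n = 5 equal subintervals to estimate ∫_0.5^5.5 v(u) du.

Δu = (5.5 − 0.5)/5 = 1.
Midpoints: 1, 2, 3, 4, 5.
v(1) = 2, v(2) = 19, v(3) = 46, v(4) = 83, v(5) = 130.
Sum = Δu · [v(1) + v(2) + v(3) + v(4) + v(5)].
Sum = 280.

280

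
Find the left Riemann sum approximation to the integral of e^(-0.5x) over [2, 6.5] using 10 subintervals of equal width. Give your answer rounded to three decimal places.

0.735

Δx = (6.5 − 2)/10 = 0.45.
Left endpoints: 2, 2.45, 2.9, 3.35, 3.8, 4.25, 4.7, 5.15, 5.6, 6.05.
f(2) ≈ 0.368, f(2.45) ≈ 0.294, f(2.9) ≈ 0.235, f(3.35) ≈ 0.187, f(3.8) ≈ 0.150, f(4.25) ≈ 0.119, f(4.7) ≈ 0.095, f(5.15) ≈ 0.076, f(5.6) ≈ 0.061, f(6.05) ≈ 0.049.
Sum = Δx · [f(2) + f(2.45) + f(2.9) + ...].
Sum ≈ 0.735.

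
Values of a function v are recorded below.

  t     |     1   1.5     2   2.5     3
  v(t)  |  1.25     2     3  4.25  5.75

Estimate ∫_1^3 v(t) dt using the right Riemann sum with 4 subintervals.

7.5

Δt = 0.5.
Sum = 0.5·[2 + 3 + 4.25 + 5.75] = 7.5.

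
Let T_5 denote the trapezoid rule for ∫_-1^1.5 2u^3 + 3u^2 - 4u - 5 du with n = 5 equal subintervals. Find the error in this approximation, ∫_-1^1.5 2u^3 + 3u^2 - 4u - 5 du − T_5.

-0.46875

Exact integral: ∫_-1^1.5 f(u) du = -8.59375.
T_5 = -8.125.
Error = -8.59375 − (-8.125) = -0.46875.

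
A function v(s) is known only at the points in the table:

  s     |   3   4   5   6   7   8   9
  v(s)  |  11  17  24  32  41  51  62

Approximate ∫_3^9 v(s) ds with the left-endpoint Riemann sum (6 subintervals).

Δs = 1.
Sum = 1·[11 + 17 + 24 + 32 + 41 + 51] = 176.

176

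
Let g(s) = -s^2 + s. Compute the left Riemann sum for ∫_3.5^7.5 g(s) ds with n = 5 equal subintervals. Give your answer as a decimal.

Δs = (7.5 − 3.5)/5 = 0.8.
Left endpoints: 3.5, 4.3, 5.1, 5.9, 6.7.
g(3.5) = -8.75, g(4.3) = -14.19, g(5.1) = -20.91, g(5.9) = -28.91, g(6.7) = -38.19.
Sum = Δs · [g(3.5) + g(4.3) + g(5.1) + g(5.9) + g(6.7)].
Sum = -88.76.

-88.76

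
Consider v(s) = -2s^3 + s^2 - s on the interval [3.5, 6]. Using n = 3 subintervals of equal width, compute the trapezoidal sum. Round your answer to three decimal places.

Δs = (6 − 3.5)/3 = 5/6.
v(3.5) = -77, v(13/3) = -4004/27, v(31/6) = -13733/54, v(6) = -402.
T_3 = (Δs/2)·[v(s_0) + 2v(s_1) + 2v(s_2) + v(s_3)].
Sum ≈ -535.093.

-535.093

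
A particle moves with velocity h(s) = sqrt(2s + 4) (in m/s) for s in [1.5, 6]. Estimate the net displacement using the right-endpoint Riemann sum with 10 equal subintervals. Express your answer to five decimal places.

Δs = (6 − 1.5)/10 = 0.45.
Right endpoints: 1.95, 2.4, 2.85, 3.3, 3.75, 4.2, 4.65, 5.1, 5.55, 6.
h(1.95) ≈ 2.81069, h(2.4) ≈ 2.96648, h(2.85) ≈ 3.11448, h(3.3) ≈ 3.25576, h(3.75) ≈ 3.39116, h(4.2) ≈ 3.52136, h(4.65) ≈ 3.64692, h(5.1) ≈ 3.76829, h(5.55) ≈ 3.88587, h(6) ≈ 4.00000.
Sum = Δs · [h(1.95) + h(2.4) + h(2.85) + ...].
Sum ≈ 15.46246.

15.46246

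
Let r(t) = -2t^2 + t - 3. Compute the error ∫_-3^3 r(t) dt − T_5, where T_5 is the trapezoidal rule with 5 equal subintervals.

Exact integral: ∫_-3^3 r(t) dt = -54.
T_5 = -56.88.
Error = -54 − (-56.88) = 2.88.

2.88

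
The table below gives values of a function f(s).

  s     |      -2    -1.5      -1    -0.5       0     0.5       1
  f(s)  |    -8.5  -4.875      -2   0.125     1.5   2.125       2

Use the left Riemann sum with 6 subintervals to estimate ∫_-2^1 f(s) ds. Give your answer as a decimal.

Δs = 0.5.
Sum = 0.5·[(-8.5) + (-4.875) + (-2) + 0.125 + 1.5 + 2.125] = -5.8125.

-5.8125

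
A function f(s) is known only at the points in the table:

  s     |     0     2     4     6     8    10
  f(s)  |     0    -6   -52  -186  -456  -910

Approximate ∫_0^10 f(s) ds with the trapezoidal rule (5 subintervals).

-2310

Δs = 2.
T_5 = (2/2)·[0 + 2·(-6) + 2·(-52) + 2·(-186) + 2·(-456) + (-910)] = -2310.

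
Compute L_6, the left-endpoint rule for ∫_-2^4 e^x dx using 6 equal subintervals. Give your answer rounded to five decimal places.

31.69609

Δx = (4 − (-2))/6 = 1.
Left endpoints: -2, -1, 0, 1, 2, 3.
f(-2) ≈ 0.13534, f(-1) ≈ 0.36788, f(0) ≈ 1.00000, f(1) ≈ 2.71828, f(2) ≈ 7.38906, f(3) ≈ 20.08554.
Sum = Δx · [f(-2) + f(-1) + f(0) + ...].
Sum ≈ 31.69609.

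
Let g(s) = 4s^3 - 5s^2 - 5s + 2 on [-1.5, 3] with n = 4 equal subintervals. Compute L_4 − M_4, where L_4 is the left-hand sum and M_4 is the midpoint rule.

L_4 = -15.46875.
M_4 = 15.5390625.
L_4 − M_4 = -31.0078125.

-31.0078125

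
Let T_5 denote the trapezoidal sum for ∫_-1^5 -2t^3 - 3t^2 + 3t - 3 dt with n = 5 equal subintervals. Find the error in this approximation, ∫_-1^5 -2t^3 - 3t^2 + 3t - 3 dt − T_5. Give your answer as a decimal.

Exact integral: ∫_-1^5 f(t) dt = -420.
T_5 = -441.6.
Error = -420 − (-441.6) = 21.6.

21.6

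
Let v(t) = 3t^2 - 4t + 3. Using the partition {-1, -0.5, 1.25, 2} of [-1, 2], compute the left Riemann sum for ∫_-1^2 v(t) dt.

17.078125

Subinterval widths: 0.5, 1.75, 0.75.
Left endpoints: -1, -0.5, 1.25.
v(-1) = 10, v(-0.5) = 5.75, v(1.25) = 2.6875.
Sum = Σ Δt_i · v(t_i).
Sum = 17.078125.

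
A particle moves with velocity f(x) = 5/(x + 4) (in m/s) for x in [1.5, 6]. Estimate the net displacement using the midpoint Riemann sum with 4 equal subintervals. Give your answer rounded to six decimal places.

2.983162

Δx = (6 − 1.5)/4 = 1.125.
Midpoints: 2.0625, 3.1875, 4.3125, 5.4375.
f(2.0625) = 80/97, f(3.1875) = 16/23, f(4.3125) = 80/133, f(5.4375) = 80/151.
Sum = Δx · [f(2.0625) + f(3.1875) + f(4.3125) + f(5.4375)].
Sum ≈ 2.983162.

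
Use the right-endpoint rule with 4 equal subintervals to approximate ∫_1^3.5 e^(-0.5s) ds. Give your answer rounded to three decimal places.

Δs = (3.5 − 1)/4 = 0.625.
Right endpoints: 1.625, 2.25, 2.875, 3.5.
f(1.625) ≈ 0.444, f(2.25) ≈ 0.325, f(2.875) ≈ 0.238, f(3.5) ≈ 0.174.
Sum = Δs · [f(1.625) + f(2.25) + f(2.875) + f(3.5)].
Sum ≈ 0.737.

0.737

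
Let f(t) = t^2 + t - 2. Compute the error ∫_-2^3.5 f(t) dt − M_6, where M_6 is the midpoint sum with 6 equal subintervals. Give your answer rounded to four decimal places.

Exact integral: ∫_-2^3.5 f(t) dt ≈ 10.083333.
M_6 ≈ 9.698206.
Error ≈ 10.083333 − 9.698206 ≈ 0.3851.

0.3851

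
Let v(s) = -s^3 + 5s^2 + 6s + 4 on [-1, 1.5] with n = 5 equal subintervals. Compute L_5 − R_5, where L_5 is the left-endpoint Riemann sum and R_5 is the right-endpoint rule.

L_5 = 16.25.
R_5 = 24.6875.
L_5 − R_5 = -8.4375.

-8.4375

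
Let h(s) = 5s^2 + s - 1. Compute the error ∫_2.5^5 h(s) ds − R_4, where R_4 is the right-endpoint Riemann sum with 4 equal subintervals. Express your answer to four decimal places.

Exact integral: ∫_2.5^5 h(s) ds ≈ 189.166667.
R_4 = 220.05859375.
Error ≈ 189.166667 − 220.05859375 ≈ -30.8919.

-30.8919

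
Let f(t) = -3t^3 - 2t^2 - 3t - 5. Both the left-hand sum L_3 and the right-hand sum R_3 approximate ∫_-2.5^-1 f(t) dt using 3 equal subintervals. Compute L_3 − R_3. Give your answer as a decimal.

18.9375

L_3 = 29.5.
R_3 = 10.5625.
L_3 − R_3 = 18.9375.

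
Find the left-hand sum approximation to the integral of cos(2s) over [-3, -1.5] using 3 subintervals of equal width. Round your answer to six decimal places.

0.295094

Δs = (-1.5 − (-3))/3 = 0.5.
Left endpoints: -3, -2.5, -2.
f(-3) ≈ 0.960170, f(-2.5) ≈ 0.283662, f(-2) ≈ -0.653644.
Sum = Δs · [f(-3) + f(-2.5) + f(-2)].
Sum ≈ 0.295094.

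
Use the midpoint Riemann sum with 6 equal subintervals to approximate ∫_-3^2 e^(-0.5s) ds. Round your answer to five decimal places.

Δs = (2 − (-3))/6 = 5/6.
Midpoints: -31/12, -1.75, -11/12, -1/12, 0.75, 19/12.
f(-31/12) ≈ 3.63885, f(-1.75) ≈ 2.39888, f(-11/12) ≈ 1.58144, f(-1/12) ≈ 1.04255, f(0.75) ≈ 0.68729, f(19/12) ≈ 0.45309.
Sum = Δs · [f(-31/12) + f(-1.75) + f(-11/12) + ...].
Sum ≈ 8.16840.

8.16840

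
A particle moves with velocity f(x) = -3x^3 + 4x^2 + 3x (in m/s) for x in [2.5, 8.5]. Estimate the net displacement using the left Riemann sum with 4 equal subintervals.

-1956

Δx = (8.5 − 2.5)/4 = 1.5.
Left endpoints: 2.5, 4, 5.5, 7.
f(2.5) = -14.375, f(4) = -116, f(5.5) = -361.625, f(7) = -812.
Sum = Δx · [f(2.5) + f(4) + f(5.5) + f(7)].
Sum = -1956.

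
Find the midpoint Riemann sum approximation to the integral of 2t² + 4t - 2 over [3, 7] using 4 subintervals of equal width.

282

Δt = (7 − 3)/4 = 1.
Midpoints: 3.5, 4.5, 5.5, 6.5.
f(3.5) = 36.5, f(4.5) = 56.5, f(5.5) = 80.5, f(6.5) = 108.5.
Sum = Δt · [f(3.5) + f(4.5) + f(5.5) + f(6.5)].
Sum = 282.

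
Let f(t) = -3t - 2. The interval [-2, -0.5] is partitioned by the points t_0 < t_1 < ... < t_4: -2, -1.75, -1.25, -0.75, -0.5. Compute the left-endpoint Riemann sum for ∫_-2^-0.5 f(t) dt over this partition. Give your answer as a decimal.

3.5625

Subinterval widths: 0.25, 0.5, 0.5, 0.25.
Left endpoints: -2, -1.75, -1.25, -0.75.
f(-2) = 4, f(-1.75) = 3.25, f(-1.25) = 1.75, f(-0.75) = 0.25.
Sum = Σ Δt_i · f(t_i).
Sum = 3.5625.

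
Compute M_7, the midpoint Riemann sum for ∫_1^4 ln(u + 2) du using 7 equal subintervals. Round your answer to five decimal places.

Δu = (4 − 1)/7 = 3/7.
Midpoints: 17/14, 23/14, 29/14, 2.5, 41/14, 47/14, 53/14.
f(17/14) ≈ 1.16761, f(23/14) ≈ 1.29277, f(29/14) ≈ 1.40399, f(2.5) ≈ 1.50408, f(41/14) ≈ 1.59505, f(47/14) ≈ 1.67843, f(53/14) ≈ 1.75539.
Sum = Δu · [f(17/14) + f(23/14) + f(29/14) + ...].
Sum ≈ 4.45599.

4.45599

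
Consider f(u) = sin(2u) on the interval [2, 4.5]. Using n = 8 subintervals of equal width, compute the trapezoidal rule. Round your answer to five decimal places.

Δu = (4.5 − 2)/8 = 0.3125.
f(2) ≈ -0.75680, f(2.3125) ≈ -0.99618, f(2.625) ≈ -0.85893, f(2.9375) ≈ -0.39694, f(3.25) ≈ 0.21512, f(3.5625) ≈ 0.74585, f(3.875) ≈ 0.99460, f(4.1875) ≈ 0.86731, f(4.5) ≈ 0.41212.
T_8 = (Δu/2)·[f(u_0) + 2f(u_1) + ... + 2f(u_{7}) + f(u_8)].
Sum ≈ 0.12452.

0.12452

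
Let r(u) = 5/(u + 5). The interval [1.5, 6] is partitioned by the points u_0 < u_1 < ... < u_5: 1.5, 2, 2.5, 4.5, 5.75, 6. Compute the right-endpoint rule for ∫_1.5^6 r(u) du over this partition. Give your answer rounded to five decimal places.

Subinterval widths: 0.5, 0.5, 2, 1.25, 0.25.
Right endpoints: 2, 2.5, 4.5, 5.75, 6.
r(2) = 5/7, r(2.5) = 2/3, r(4.5) = 10/19, r(5.75) = 20/43, r(6) = 5/11.
Sum = Σ Δu_i · r(u_i).
Sum ≈ 2.43814.

2.43814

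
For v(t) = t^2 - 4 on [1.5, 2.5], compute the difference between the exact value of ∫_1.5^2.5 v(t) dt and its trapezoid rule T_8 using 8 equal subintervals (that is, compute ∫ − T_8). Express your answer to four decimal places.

-0.0026

Exact integral: ∫_1.5^2.5 v(t) dt ≈ 0.083333.
T_8 = 0.0859375.
Error ≈ 0.083333 − 0.0859375 ≈ -0.0026.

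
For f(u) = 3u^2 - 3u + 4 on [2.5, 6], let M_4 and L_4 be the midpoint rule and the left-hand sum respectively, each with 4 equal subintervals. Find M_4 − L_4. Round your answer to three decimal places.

32.443

M_4 ≈ 169.08008.
L_4 = 136.63671875.
M_4 − L_4 ≈ 32.443.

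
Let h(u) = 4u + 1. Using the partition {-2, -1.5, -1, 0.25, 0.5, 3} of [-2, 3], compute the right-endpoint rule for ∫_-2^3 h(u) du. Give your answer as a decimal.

31.75

Subinterval widths: 0.5, 0.5, 1.25, 0.25, 2.5.
Right endpoints: -1.5, -1, 0.25, 0.5, 3.
h(-1.5) = -5, h(-1) = -3, h(0.25) = 2, h(0.5) = 3, h(3) = 13.
Sum = Σ Δu_i · h(u_i).
Sum = 31.75.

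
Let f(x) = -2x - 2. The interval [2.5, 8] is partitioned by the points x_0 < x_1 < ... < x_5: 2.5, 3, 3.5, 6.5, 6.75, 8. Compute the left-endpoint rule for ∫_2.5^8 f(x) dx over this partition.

Subinterval widths: 0.5, 0.5, 3, 0.25, 1.25.
Left endpoints: 2.5, 3, 3.5, 6.5, 6.75.
f(2.5) = -7, f(3) = -8, f(3.5) = -9, f(6.5) = -15, f(6.75) = -15.5.
Sum = Σ Δx_i · f(x_i).
Sum = -57.625.

-57.625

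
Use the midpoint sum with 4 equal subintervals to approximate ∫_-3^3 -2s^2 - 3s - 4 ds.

-57.75

Δs = (3 − (-3))/4 = 1.5.
Midpoints: -2.25, -0.75, 0.75, 2.25.
f(-2.25) = -7.375, f(-0.75) = -2.875, f(0.75) = -7.375, f(2.25) = -20.875.
Sum = Δs · [f(-2.25) + f(-0.75) + f(0.75) + f(2.25)].
Sum = -57.75.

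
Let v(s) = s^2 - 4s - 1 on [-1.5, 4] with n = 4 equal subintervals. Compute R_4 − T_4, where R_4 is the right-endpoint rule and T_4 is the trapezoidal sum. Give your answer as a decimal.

R_4 = -14.48046875.
T_4 = -8.80859375.
R_4 − T_4 = -5.671875.

-5.671875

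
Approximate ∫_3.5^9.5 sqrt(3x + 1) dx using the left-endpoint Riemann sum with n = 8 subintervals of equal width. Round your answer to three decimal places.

Δx = (9.5 − 3.5)/8 = 0.75.
Left endpoints: 3.5, 4.25, 5, 5.75, 6.5, 7.25, 8, 8.75.
f(3.5) ≈ 3.391, f(4.25) ≈ 3.708, f(5) ≈ 4.000, f(5.75) ≈ 4.272, f(6.5) ≈ 4.528, f(7.25) ≈ 4.770, f(8) ≈ 5.000, f(8.75) ≈ 5.220.
Sum = Δx · [f(3.5) + f(4.25) + f(5) + ...].
Sum ≈ 26.167.

26.167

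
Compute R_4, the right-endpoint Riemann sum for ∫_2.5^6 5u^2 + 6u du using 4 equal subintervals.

Δu = (6 − 2.5)/4 = 0.875.
Right endpoints: 3.375, 4.25, 5.125, 6.
f(3.375) = 77.203125, f(4.25) = 115.8125, f(5.125) = 162.078125, f(6) = 216.
Sum = Δu · [f(3.375) + f(4.25) + f(5.125) + f(6)].
Sum = 499.70703125.

499.70703125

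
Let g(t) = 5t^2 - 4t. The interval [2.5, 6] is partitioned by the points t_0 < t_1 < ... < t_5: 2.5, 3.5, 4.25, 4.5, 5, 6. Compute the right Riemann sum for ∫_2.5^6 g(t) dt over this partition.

Subinterval widths: 1, 0.75, 0.25, 0.5, 1.
Right endpoints: 3.5, 4.25, 4.5, 5, 6.
g(3.5) = 47.25, g(4.25) = 73.3125, g(4.5) = 83.25, g(5) = 105, g(6) = 156.
Sum = Σ Δt_i · g(t_i).
Sum = 331.546875.

331.546875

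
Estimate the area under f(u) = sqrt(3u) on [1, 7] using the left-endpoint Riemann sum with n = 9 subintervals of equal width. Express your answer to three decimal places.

19.261

Δu = (7 − 1)/9 = 2/3.
Left endpoints: 1, 5/3, 7/3, 3, 11/3, 13/3, 5, 17/3, 19/3.
f(1) ≈ 1.732, f(5/3) ≈ 2.236, f(7/3) ≈ 2.646, f(3) ≈ 3.000, f(11/3) ≈ 3.317, f(13/3) ≈ 3.606, f(5) ≈ 3.873, f(17/3) ≈ 4.123, f(19/3) ≈ 4.359.
Sum = Δu · [f(1) + f(5/3) + f(7/3) + ...].
Sum ≈ 19.261.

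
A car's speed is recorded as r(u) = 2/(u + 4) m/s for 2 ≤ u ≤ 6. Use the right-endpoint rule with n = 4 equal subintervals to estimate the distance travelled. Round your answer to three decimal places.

0.958

Δu = (6 − 2)/4 = 1.
Right endpoints: 3, 4, 5, 6.
r(3) = 2/7, r(4) = 0.25, r(5) = 2/9, r(6) = 0.2.
Sum = Δu · [r(3) + r(4) + r(5) + r(6)].
Sum ≈ 0.958.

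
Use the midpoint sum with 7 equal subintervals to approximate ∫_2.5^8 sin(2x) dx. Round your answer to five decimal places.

Δx = (8 − 2.5)/7 = 11/14.
Midpoints: 81/28, 103/28, 125/28, 5.25, 169/28, 191/28, 213/28.
f(81/28) ≈ -0.47720, f(103/28) ≈ 0.87909, f(125/28) ≈ 0.47609, f(5.25) ≈ -0.87970, f(169/28) ≈ -0.47498, f(191/28) ≈ 0.88030, f(213/28) ≈ 0.47387.
Sum = Δx · [f(81/28) + f(103/28) + f(125/28) + ...].
Sum ≈ 0.68944.

0.68944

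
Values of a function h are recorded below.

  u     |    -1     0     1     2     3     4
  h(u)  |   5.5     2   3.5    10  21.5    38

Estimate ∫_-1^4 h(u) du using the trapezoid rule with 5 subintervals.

58.75

Δu = 1.
T_5 = (1/2)·[5.5 + 2·2 + 2·3.5 + 2·10 + 2·21.5 + 38] = 58.75.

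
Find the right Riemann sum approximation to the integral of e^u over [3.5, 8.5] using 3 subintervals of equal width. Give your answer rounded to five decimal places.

Δu = (8.5 − 3.5)/3 = 5/3.
Right endpoints: 31/6, 41/6, 8.5.
f(31/6) ≈ 175.32943, f(41/6) ≈ 928.27993, f(8.5) ≈ 4914.76884.
Sum = Δu · [f(31/6) + f(41/6) + f(8.5)].
Sum ≈ 10030.63033.

10030.63033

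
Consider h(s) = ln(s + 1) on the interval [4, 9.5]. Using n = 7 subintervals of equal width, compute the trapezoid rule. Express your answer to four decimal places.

Δs = (9.5 − 4)/7 = 11/14.
h(4) ≈ 1.6094, h(67/14) ≈ 1.7554, h(39/7) ≈ 1.8827, h(89/14) ≈ 1.9957, h(50/7) ≈ 2.0971, h(111/14) ≈ 2.1893, h(61/7) ≈ 2.2736, h(9.5) ≈ 2.3514.
T_7 = (Δs/2)·[h(s_0) + 2h(s_1) + ... + 2h(s_{6}) + h(s_7)].
Sum ≈ 11.1369.

11.1369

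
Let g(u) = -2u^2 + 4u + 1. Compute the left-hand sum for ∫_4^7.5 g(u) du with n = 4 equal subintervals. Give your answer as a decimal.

-126.3828125

Δu = (7.5 − 4)/4 = 0.875.
Left endpoints: 4, 4.875, 5.75, 6.625.
g(4) = -15, g(4.875) = -27.03125, g(5.75) = -42.125, g(6.625) = -60.28125.
Sum = Δu · [g(4) + g(4.875) + g(5.75) + g(6.625)].
Sum = -126.3828125.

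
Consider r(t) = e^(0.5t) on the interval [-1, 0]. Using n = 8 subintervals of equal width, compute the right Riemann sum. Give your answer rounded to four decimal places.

0.8118

Δt = (0 − (-1))/8 = 0.125.
Right endpoints: -0.875, -0.75, -0.625, -0.5, -0.375, -0.25, -0.125, 0.
r(-0.875) ≈ 0.6456, r(-0.75) ≈ 0.6873, r(-0.625) ≈ 0.7316, r(-0.5) ≈ 0.7788, r(-0.375) ≈ 0.8290, r(-0.25) ≈ 0.8825, r(-0.125) ≈ 0.9394, r(0) ≈ 1.0000.
Sum = Δt · [r(-0.875) + r(-0.75) + r(-0.625) + ...].
Sum ≈ 0.8118.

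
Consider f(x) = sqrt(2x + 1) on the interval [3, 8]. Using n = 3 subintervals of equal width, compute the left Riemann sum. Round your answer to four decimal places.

Δx = (8 − 3)/3 = 5/3.
Left endpoints: 3, 14/3, 19/3.
f(3) ≈ 2.6458, f(14/3) ≈ 3.2146, f(19/3) ≈ 3.6968.
Sum = Δx · [f(3) + f(14/3) + f(19/3)].
Sum ≈ 15.9286.

15.9286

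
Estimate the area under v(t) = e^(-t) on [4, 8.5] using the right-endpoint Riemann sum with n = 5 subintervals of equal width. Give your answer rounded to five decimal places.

0.01117

Δt = (8.5 − 4)/5 = 0.9.
Right endpoints: 4.9, 5.8, 6.7, 7.6, 8.5.
v(4.9) ≈ 0.00745, v(5.8) ≈ 0.00303, v(6.7) ≈ 0.00123, v(7.6) ≈ 0.00050, v(8.5) ≈ 0.00020.
Sum = Δt · [v(4.9) + v(5.8) + v(6.7) + v(7.6) + v(8.5)].
Sum ≈ 0.01117.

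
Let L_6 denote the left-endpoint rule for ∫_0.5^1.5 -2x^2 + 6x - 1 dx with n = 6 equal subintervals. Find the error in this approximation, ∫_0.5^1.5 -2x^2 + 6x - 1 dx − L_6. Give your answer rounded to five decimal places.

0.17593

Exact integral: ∫_0.5^1.5 f(x) dx ≈ 2.8333333.
L_6 ≈ 2.6574074.
Error ≈ 2.8333333 − 2.6574074 ≈ 0.17593.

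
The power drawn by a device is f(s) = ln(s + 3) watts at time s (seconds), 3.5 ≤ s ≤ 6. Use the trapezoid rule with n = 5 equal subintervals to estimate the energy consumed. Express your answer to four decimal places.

Δs = (6 − 3.5)/5 = 0.5.
f(3.5) ≈ 1.8718, f(4) ≈ 1.9459, f(4.5) ≈ 2.0149, f(5) ≈ 2.0794, f(5.5) ≈ 2.1401, f(6) ≈ 2.1972.
T_5 = (Δs/2)·[f(s_0) + 2f(s_1) + ... + 2f(s_{4}) + f(s_5)].
Sum ≈ 5.1074.

5.1074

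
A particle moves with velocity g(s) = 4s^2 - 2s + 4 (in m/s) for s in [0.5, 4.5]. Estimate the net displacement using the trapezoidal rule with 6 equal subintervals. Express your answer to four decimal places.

118.5185

Δs = (4.5 − 0.5)/6 = 2/3.
g(0.5) = 4, g(7/6) = 64/9, g(11/6) = 124/9, g(2.5) = 24, g(19/6) = 340/9, g(23/6) = 496/9, g(4.5) = 76.
T_6 = (Δs/2)·[g(s_0) + 2g(s_1) + ... + 2g(s_{5}) + g(s_6)].
Sum ≈ 118.5185.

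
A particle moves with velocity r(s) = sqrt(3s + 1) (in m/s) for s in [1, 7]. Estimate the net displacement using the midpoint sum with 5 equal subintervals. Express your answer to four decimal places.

21.1783

Δs = (7 − 1)/5 = 1.2.
Midpoints: 1.6, 2.8, 4, 5.2, 6.4.
r(1.6) ≈ 2.4083, r(2.8) ≈ 3.0659, r(4) ≈ 3.6056, r(5.2) ≈ 4.0743, r(6.4) ≈ 4.4944.
Sum = Δs · [r(1.6) + r(2.8) + r(4) + r(5.2) + r(6.4)].
Sum ≈ 21.1783.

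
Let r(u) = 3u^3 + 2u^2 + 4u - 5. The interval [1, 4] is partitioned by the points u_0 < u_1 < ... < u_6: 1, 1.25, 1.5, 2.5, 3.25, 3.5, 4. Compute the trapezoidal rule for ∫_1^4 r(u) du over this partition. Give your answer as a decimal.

254.44140625

Subinterval widths: 0.25, 0.25, 1, 0.75, 0.25, 0.5.
r(1) = 4, r(1.25) = 8.984375, r(1.5) = 15.625, r(2.5) = 64.375, r(3.25) = 132.109375, r(3.5) = 162.125, r(4) = 235.
On each subinterval the trapezoid contributes (Δu_i/2)·[r(u_{i-1}) + r(u_i)].
Sum = 254.44140625.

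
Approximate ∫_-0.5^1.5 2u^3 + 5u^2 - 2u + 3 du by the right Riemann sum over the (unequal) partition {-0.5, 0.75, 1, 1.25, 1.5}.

Subinterval widths: 1.25, 0.25, 0.25, 0.25.
Right endpoints: 0.75, 1, 1.25, 1.5.
f(0.75) = 5.15625, f(1) = 8, f(1.25) = 12.21875, f(1.5) = 18.
Sum = Σ Δu_i · f(u_i).
Sum = 16.

16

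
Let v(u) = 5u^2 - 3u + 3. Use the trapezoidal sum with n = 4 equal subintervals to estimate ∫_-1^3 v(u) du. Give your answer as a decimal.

Δu = (3 − (-1))/4 = 1.
v(-1) = 11, v(0) = 3, v(1) = 5, v(2) = 17, v(3) = 39.
T_4 = (Δu/2)·[v(u_0) + 2v(u_1) + 2v(u_2) + 2v(u_3) + v(u_4)].
Sum = 50.

50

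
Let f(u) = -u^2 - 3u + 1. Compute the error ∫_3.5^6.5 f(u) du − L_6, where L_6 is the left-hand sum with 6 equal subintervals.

Exact integral: ∫_3.5^6.5 f(u) du = -119.25.
L_6 = -109.625.
Error = -119.25 − (-109.625) = -9.625.

-9.625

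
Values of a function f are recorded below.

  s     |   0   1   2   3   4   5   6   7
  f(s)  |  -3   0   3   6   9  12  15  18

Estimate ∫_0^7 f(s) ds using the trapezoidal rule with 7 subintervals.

Δs = 1.
T_7 = (1/2)·[(-3) + 2·0 + 2·3 + 2·6 + 2·9 + 2·12 + 2·15 + 18] = 52.5.

52.5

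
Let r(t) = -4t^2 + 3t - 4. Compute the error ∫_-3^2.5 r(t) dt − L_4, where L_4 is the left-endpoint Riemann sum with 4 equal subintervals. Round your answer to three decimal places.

25.839

Exact integral: ∫_-3^2.5 r(t) dt ≈ -82.95833.
L_4 = -108.796875.
Error ≈ -82.95833 − (-108.796875) ≈ 25.839.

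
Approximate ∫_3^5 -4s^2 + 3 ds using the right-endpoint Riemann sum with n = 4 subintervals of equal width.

-141

Δs = (5 − 3)/4 = 0.5.
Right endpoints: 3.5, 4, 4.5, 5.
f(3.5) = -46, f(4) = -61, f(4.5) = -78, f(5) = -97.
Sum = Δs · [f(3.5) + f(4) + f(4.5) + f(5)].
Sum = -141.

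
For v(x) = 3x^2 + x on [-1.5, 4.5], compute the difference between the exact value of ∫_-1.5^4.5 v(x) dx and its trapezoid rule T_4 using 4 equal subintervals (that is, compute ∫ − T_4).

-6.75

Exact integral: ∫_-1.5^4.5 v(x) dx = 103.5.
T_4 = 110.25.
Error = 103.5 − 110.25 = -6.75.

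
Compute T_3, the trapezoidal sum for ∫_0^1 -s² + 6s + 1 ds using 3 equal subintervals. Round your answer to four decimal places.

Δs = (1 − 0)/3 = 1/3.
f(0) = 1, f(1/3) = 26/9, f(2/3) = 41/9, f(1) = 6.
T_3 = (Δs/2)·[f(s_0) + 2f(s_1) + 2f(s_2) + f(s_3)].
Sum ≈ 3.6481.

3.6481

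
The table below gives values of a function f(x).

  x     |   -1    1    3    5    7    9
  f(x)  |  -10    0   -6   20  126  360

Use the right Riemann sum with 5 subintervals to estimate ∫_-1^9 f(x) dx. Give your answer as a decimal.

Δx = 2.
Sum = 2·[0 + (-6) + 20 + 126 + 360] = 1000.

1000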